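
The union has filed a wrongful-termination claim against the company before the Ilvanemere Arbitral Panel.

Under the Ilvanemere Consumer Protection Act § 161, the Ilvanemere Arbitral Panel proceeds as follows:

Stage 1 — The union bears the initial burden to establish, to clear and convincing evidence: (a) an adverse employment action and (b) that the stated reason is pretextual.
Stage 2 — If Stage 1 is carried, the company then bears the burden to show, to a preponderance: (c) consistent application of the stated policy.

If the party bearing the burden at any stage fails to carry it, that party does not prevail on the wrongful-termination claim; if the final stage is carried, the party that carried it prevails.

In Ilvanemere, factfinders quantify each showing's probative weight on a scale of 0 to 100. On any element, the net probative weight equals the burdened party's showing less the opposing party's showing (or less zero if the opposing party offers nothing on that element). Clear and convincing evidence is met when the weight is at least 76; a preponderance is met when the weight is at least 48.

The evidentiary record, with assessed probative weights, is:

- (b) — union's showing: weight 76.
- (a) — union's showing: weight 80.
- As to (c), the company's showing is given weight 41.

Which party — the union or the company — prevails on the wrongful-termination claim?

union

Stage 1 — burden on union; standard: clear and convincing evidence (weight is at least 76).
    (a): 80 ≥ 76 [met]
    (b): 76 ≥ 76 [met]
  Stage 1 is satisfied; the onus moves to the company.
Stage 2 — burden on company; standard: a preponderance (weight is at least 48).
    (c): 41 < 48 [not met]
  Not every element is met, so the company fails to carry Stage 2.
The union prevails.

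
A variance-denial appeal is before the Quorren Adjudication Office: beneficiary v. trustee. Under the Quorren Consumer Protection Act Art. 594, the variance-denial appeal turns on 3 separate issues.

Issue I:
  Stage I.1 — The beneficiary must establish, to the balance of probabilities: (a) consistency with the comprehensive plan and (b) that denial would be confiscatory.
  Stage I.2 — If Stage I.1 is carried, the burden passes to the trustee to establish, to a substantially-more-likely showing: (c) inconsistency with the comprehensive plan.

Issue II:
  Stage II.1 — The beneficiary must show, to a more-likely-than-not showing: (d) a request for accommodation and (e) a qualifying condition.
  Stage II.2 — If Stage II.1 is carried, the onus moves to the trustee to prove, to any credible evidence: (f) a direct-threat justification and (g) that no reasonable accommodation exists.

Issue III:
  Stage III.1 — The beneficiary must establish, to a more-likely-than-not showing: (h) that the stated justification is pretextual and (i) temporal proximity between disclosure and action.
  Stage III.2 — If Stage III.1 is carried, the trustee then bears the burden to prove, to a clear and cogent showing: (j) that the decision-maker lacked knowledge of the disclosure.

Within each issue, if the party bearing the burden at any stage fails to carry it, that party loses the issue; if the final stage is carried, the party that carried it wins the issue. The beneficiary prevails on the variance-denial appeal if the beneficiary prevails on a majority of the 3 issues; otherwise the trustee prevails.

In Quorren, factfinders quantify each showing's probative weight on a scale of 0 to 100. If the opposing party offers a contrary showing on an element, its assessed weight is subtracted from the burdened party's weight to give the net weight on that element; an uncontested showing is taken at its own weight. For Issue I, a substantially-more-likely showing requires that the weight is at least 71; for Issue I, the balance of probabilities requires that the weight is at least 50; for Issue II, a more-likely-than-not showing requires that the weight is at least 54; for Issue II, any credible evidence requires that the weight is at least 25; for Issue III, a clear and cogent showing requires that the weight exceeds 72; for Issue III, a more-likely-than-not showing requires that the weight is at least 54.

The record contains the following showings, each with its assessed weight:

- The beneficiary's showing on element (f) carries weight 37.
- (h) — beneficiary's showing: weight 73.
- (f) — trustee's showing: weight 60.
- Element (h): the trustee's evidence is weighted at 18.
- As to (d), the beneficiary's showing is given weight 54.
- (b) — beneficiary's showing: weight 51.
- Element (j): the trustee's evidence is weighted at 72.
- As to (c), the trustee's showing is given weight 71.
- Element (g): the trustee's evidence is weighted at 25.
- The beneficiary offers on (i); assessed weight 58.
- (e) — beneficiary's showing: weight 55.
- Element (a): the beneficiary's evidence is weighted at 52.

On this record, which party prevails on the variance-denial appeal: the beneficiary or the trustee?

— Issue I —
Stage I.1 — burden on beneficiary; standard: the balance of probabilities (weight is at least 50).
    (a): 52 ≥ 50 [met]
    (b): 51 ≥ 50 [met]
  The beneficiary carries Stage I.1; the trustee now bears the burden.
Stage I.2 — burden on trustee; standard: a substantially-more-likely showing (weight is at least 71).
    (c): 71 ≥ 71 [met]
  The trustee carries the last stage.
All stages carried — the trustee prevails on this issue.
— Issue II —
Stage II.1 (beneficiary, a more-likely-than-not showing, weight is at least 54): (d) 54 ≥ 54 — meets; (e) 55 ≥ 54 — meets.
  The beneficiary carries Stage II.1; the trustee now bears the burden.
Stage II.2 (trustee, any credible evidence, weight is at least 25): (f) net 60−37=23 < 25 — fails; (g) 25 ≥ 25 — meets.
  The trustee does not carry Stage II.2.
So the beneficiary prevails on this issue.
— Issue III —
Stage III.1 — burden on beneficiary; standard: a more-likely-than-not showing (weight is at least 54).
    (h): 73 − 18 = 55 ≥ 54 [met]
    (i): 58 ≥ 54 [met]
  All elements met. The burden passes to the trustee.
Stage III.2 — burden on trustee; standard: a clear and cogent showing (weight exceeds 72).
    (j): 72 ≤ 72 [not met]
  The trustee does not carry Stage III.2.
So the beneficiary prevails on this issue.
Per-issue: Issue I → trustee; Issue II → beneficiary; Issue III → beneficiary. The beneficiary must prevail on a majority of issues; overall, the beneficiary prevails.

beneficiary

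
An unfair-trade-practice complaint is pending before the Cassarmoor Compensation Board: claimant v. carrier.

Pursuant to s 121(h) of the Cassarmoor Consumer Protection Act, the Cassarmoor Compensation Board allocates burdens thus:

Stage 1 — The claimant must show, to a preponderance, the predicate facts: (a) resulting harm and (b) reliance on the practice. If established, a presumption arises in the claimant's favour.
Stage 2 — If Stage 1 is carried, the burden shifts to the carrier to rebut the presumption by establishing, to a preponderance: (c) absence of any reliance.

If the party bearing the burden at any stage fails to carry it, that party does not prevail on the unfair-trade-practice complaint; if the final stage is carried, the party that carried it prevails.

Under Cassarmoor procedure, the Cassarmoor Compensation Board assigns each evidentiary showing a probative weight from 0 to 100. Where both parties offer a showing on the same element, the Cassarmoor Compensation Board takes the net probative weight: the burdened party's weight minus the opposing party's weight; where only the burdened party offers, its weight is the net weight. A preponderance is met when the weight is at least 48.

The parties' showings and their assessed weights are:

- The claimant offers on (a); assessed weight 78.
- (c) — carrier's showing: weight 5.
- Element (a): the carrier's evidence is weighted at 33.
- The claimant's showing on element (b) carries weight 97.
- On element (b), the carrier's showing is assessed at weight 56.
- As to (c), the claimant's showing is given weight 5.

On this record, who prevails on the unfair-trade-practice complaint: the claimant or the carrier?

carrier

At Stage 1 the claimant must meet a preponderance (weight is at least 48): on (a) the weight is 78 less the opposing 33 gives net 45, which does not reach 48, so (a) does not meet the standard; on (b) the weight is 97 less the opposing 56 gives net 41, < 48, so (b) does not meet the standard.
  Stage 1 not carried; the claimant fails its burden.
The carrier prevails.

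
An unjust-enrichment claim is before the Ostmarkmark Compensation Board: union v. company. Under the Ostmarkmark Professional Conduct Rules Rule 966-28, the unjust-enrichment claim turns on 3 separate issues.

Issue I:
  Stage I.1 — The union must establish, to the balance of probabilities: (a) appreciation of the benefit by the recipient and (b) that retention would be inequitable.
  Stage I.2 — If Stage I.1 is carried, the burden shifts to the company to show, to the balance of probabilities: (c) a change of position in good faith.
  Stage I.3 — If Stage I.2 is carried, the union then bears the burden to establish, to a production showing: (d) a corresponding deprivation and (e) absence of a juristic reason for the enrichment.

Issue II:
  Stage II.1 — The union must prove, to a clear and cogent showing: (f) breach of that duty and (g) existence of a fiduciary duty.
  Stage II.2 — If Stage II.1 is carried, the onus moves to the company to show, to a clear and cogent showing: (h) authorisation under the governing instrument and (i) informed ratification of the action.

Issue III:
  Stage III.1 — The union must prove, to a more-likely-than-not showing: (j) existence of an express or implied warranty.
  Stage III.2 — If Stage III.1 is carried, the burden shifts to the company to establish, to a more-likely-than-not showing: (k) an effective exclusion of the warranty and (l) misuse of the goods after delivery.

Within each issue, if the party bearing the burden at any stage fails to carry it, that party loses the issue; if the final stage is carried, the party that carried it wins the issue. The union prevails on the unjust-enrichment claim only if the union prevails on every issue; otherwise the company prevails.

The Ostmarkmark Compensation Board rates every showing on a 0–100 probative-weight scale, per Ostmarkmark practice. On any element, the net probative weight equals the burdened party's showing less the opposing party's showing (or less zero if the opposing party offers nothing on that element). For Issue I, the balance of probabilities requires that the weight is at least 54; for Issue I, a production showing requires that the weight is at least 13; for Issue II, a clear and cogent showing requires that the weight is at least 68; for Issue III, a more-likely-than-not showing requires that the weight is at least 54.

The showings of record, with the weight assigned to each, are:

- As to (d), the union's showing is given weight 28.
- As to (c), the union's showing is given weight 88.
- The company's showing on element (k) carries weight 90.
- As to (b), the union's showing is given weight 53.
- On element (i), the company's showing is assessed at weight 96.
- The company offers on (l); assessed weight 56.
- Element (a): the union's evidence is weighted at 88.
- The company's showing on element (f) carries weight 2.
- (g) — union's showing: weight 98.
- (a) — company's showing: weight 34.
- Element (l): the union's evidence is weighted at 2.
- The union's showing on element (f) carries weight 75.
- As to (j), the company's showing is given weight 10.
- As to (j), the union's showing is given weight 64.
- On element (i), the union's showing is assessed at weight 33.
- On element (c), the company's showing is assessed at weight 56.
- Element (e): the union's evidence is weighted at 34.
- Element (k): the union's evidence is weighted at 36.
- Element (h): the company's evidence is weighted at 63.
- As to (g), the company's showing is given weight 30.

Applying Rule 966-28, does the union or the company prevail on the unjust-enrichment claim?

— Issue I —
Stage I.1 — burden on union; standard: the balance of probabilities (weight is at least 54).
    (a): 88 − 34 = 54 ≥ 54 [met]
    (b): 53 < 54 [not met]
  Not every element is met, so the union fails to carry Stage I.1.
So the company prevails on this issue.
— Issue II —
At Stage II.1 the union must meet a clear and cogent showing (weight is at least 68): on (f) the weight is 75 less the opposing 2 gives net 73, ≥ 68, so (f) meets the standard; on (g) the weight is 98 less the opposing 30 gives net 68, which does reach 68, so (g) meets the standard.
  Stage II.1 carried; the burden shifts to the company.
At Stage II.2 the company must meet a clear and cogent showing (weight is at least 68): on (h) the weight is 63, < 68, so (h) does not meet the standard; on (i) the weight is 96 less the opposing 33 gives net 63, which does not reach 68, so (i) does not meet the standard.
  The company does not carry Stage II.2.
So the union prevails on this issue.
— Issue III —
Stage III.1 (union, a more-likely-than-not showing, weight is at least 54): (j) net 64−10=54 ≥ 54 — meets.
  The union carries Stage III.1; the company now bears the burden.
Stage III.2 (company, a more-likely-than-not showing, weight is at least 54): (k) net 90−36=54 ≥ 54 — meets; (l) net 56−2=54 ≥ 54 — meets.
  All elements met at the final stage.
Every stage carried; the company prevails on this issue.
Per-issue: Issue I → company; Issue II → union; Issue III → company. The union must prevail on every issue; overall, the company prevails.

company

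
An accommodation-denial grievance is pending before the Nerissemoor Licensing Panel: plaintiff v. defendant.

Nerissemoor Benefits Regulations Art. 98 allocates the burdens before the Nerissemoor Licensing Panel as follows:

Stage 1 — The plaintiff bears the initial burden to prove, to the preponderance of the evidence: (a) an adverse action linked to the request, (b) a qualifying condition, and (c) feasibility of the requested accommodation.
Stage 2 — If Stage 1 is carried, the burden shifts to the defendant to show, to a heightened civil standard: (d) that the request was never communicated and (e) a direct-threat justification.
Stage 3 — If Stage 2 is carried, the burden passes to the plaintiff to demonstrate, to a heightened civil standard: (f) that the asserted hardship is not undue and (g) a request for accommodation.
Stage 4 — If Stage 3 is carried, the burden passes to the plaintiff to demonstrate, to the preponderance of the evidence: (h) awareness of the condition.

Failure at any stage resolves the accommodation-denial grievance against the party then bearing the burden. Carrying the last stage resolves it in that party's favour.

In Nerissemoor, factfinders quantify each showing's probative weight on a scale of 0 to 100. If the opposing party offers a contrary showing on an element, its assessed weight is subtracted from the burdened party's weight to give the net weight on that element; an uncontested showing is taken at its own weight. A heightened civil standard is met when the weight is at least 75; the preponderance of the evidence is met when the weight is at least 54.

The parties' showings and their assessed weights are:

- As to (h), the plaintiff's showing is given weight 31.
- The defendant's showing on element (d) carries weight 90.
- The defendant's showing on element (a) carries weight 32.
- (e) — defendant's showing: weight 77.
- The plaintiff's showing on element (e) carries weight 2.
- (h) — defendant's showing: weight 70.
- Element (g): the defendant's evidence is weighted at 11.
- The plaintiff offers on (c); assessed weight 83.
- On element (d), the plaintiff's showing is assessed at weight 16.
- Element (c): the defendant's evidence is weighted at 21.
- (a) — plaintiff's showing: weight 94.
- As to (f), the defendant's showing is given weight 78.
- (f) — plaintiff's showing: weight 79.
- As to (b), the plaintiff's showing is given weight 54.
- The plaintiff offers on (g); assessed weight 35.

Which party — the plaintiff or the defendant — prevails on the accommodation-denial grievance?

plaintiff

At Stage 1 the plaintiff must meet the preponderance of the evidence (weight is at least 54): on (a) the weight is 94 less the opposing 32 gives net 62, ≥ 54, so (a) meets the standard; on (b) the weight is 54, ≥ 54, so (b) meets the standard; on (c) the weight is 83 less the opposing 21 gives net 62, which does reach 54, so (c) meets the standard.
  All elements met. The burden passes to the defendant.
At Stage 2 the defendant must meet a heightened civil standard (weight is at least 75): on (d) the weight is 90 less the opposing 16 gives net 74, < 75, so (d) does not meet the standard; on (e) the weight is 77 less the opposing 2 gives net 75, ≥ 75, so (e) meets the standard.
  Stage 2 not carried; the defendant fails its burden.
The analysis ends at Stage 2; the plaintiff prevails.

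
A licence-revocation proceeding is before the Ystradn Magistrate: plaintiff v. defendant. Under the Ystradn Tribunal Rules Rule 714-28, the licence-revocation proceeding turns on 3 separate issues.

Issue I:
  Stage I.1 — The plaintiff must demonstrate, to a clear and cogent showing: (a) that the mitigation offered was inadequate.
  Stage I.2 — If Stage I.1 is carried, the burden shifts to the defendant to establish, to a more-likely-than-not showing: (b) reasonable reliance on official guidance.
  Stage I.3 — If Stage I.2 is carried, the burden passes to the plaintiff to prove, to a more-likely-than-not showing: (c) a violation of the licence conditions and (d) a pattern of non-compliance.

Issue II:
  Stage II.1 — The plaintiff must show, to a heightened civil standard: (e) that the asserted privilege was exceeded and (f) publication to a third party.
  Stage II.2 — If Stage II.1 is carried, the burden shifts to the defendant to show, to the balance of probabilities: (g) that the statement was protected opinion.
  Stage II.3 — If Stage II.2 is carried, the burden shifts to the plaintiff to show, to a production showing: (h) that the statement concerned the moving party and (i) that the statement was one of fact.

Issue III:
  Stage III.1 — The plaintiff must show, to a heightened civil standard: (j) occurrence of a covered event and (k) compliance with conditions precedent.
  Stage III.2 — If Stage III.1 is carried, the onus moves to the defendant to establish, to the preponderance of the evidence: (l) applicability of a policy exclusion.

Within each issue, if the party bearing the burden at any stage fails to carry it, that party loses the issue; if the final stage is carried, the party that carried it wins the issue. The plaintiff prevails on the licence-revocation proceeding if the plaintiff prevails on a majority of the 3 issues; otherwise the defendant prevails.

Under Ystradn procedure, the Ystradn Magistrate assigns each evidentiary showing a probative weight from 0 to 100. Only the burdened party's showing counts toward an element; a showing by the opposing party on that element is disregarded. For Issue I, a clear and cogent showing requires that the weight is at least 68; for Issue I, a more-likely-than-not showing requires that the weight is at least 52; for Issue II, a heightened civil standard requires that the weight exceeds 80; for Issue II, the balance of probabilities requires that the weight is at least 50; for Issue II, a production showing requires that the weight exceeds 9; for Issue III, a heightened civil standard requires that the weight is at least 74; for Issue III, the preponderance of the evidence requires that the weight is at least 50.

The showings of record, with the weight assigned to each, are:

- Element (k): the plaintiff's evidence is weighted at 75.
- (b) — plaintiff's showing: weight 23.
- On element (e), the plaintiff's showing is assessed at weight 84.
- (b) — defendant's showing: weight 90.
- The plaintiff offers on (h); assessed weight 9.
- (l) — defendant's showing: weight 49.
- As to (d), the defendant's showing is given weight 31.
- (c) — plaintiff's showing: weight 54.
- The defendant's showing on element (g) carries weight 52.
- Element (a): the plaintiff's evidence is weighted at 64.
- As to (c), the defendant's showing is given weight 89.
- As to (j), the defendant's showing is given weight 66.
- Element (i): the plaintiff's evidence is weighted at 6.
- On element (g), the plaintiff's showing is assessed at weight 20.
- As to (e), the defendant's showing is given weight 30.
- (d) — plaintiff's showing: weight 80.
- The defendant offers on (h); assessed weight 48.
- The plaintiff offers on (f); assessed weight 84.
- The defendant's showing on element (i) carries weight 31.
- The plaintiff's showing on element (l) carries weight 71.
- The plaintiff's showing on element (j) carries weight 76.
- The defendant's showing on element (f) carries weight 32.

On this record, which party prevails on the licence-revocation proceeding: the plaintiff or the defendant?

— Issue I —
At Stage I.1 the plaintiff must meet a clear and cogent showing (weight is at least 68): on (a) the weight is 64, which does not reach 68, so (a) does not meet the standard.
  Stage I.1 not carried; the plaintiff fails its burden.
The defendant prevails on this issue.
— Issue II —
Stage II.1 — burden on plaintiff; standard: a heightened civil standard (weight exceeds 80).
    (e): 84 (defendant's 30 disregarded) > 80 [met]
    (f): 84 (defendant's 32 disregarded) > 80 [met]
  Stage II.1 is satisfied; the onus moves to the defendant.
Stage II.2 — burden on defendant; standard: the balance of probabilities (weight is at least 50).
    (g): 52 (plaintiff's 20 disregarded) ≥ 50 [met]
  Stage II.2 carried; the burden shifts to the plaintiff.
Stage II.3 — burden on plaintiff; standard: a production showing (weight exceeds 9).
    (h): 9 (defendant's 48 disregarded) ≤ 9 [not met]
    (i): 6 (defendant's 31 disregarded) ≤ 9 [not met]
  The plaintiff does not carry Stage II.3.
The analysis ends at Stage II.3; the defendant prevails on this issue.
— Issue III —
Stage III.1 (plaintiff, a heightened civil standard, weight is at least 74): (j) 76 (defendant's 66 disregarded) ≥ 74 — meets; (k) 75 ≥ 74 — meets.
  The plaintiff carries Stage III.1; the defendant now bears the burden.
Stage III.2 (defendant, the preponderance of the evidence, weight is at least 50): (l) 49 (plaintiff's 71 disregarded) < 50 — fails.
  Not every element is met, so the defendant fails to carry Stage III.2.
The analysis ends at Stage III.2; the plaintiff prevails on this issue.
Per-issue: Issue I → defendant; Issue II → defendant; Issue III → plaintiff. The plaintiff must prevail on a majority of issues; overall, the defendant prevails.

defendant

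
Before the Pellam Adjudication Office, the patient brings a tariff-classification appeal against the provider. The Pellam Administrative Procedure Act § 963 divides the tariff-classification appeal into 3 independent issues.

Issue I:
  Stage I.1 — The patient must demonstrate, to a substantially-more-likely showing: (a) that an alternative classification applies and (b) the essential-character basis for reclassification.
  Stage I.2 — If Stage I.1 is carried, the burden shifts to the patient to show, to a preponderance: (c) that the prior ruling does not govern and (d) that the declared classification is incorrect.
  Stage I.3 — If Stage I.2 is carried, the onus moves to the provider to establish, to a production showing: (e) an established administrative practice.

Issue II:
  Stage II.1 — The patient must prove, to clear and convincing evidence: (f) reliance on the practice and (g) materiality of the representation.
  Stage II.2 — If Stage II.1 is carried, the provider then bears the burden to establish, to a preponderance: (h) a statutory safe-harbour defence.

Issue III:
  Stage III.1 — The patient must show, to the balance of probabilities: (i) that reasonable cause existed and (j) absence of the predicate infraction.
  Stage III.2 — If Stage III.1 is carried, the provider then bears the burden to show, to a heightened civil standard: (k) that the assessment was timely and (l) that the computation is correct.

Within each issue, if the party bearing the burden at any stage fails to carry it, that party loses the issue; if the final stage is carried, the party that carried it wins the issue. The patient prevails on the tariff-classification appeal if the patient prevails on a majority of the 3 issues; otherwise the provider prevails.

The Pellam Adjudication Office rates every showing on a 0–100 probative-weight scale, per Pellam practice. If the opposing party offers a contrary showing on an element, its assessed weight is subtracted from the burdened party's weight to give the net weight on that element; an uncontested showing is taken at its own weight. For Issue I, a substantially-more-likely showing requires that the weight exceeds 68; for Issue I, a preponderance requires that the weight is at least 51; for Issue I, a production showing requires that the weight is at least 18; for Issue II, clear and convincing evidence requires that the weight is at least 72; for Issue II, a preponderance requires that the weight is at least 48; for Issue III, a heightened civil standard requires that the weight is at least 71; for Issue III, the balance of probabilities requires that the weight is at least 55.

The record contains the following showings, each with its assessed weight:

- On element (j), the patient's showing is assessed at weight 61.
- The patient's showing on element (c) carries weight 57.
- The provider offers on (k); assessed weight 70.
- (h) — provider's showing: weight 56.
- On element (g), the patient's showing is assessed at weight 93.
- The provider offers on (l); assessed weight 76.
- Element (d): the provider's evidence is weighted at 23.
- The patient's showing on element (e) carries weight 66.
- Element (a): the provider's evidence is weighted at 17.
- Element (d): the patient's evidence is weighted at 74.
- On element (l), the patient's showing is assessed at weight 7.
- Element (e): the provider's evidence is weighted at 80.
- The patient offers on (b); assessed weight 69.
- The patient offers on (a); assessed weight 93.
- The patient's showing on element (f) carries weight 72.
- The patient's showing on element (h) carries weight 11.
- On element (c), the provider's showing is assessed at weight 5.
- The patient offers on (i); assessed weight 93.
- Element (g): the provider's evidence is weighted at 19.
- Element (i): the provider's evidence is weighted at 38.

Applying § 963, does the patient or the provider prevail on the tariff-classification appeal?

— Issue I —
Stage I.1 (patient, a substantially-more-likely showing, weight exceeds 68): (a) net 93−17=76 > 68 — meets; (b) 69 > 68 — meets.
  Stage I.1 is satisfied; the patient continues to bear the burden.
Stage I.2 (patient, a preponderance, weight is at least 51): (c) net 57−5=52 ≥ 51 — meets; (d) net 74−23=51 ≥ 51 — meets.
  Stage I.2 carried; the burden shifts to the provider.
Stage I.3 (provider, a production showing, weight is at least 18): (e) net 80−66=14 < 18 — fails.
  Not every element is met, so the provider fails to carry Stage I.3.
The analysis ends at Stage I.3; the patient prevails on this issue.
— Issue II —
Stage II.1 (patient, clear and convincing evidence, weight is at least 72): (f) 72 ≥ 72 — meets; (g) net 93−19=74 ≥ 72 — meets.
  Stage II.1 carried; the burden shifts to the provider.
Stage II.2 (provider, a preponderance, weight is at least 48): (h) net 56−11=45 < 48 — fails.
  Stage II.2 not carried; the provider fails its burden.
The patient prevails on this issue.
— Issue III —
Stage III.1 (patient, the balance of probabilities, weight is at least 55): (i) net 93−38=55 ≥ 55 — meets; (j) 61 ≥ 55 — meets.
  Stage III.1 carried; the burden shifts to the provider.
Stage III.2 (provider, a heightened civil standard, weight is at least 71): (k) 70 < 71 — fails; (l) net 76−7=69 < 71 — fails.
  Not every element is met, so the provider fails to carry Stage III.2.
So the patient prevails on this issue.
Per-issue: Issue I → patient; Issue II → patient; Issue III → patient. The patient must prevail on a majority of issues; overall, the patient prevails.

patient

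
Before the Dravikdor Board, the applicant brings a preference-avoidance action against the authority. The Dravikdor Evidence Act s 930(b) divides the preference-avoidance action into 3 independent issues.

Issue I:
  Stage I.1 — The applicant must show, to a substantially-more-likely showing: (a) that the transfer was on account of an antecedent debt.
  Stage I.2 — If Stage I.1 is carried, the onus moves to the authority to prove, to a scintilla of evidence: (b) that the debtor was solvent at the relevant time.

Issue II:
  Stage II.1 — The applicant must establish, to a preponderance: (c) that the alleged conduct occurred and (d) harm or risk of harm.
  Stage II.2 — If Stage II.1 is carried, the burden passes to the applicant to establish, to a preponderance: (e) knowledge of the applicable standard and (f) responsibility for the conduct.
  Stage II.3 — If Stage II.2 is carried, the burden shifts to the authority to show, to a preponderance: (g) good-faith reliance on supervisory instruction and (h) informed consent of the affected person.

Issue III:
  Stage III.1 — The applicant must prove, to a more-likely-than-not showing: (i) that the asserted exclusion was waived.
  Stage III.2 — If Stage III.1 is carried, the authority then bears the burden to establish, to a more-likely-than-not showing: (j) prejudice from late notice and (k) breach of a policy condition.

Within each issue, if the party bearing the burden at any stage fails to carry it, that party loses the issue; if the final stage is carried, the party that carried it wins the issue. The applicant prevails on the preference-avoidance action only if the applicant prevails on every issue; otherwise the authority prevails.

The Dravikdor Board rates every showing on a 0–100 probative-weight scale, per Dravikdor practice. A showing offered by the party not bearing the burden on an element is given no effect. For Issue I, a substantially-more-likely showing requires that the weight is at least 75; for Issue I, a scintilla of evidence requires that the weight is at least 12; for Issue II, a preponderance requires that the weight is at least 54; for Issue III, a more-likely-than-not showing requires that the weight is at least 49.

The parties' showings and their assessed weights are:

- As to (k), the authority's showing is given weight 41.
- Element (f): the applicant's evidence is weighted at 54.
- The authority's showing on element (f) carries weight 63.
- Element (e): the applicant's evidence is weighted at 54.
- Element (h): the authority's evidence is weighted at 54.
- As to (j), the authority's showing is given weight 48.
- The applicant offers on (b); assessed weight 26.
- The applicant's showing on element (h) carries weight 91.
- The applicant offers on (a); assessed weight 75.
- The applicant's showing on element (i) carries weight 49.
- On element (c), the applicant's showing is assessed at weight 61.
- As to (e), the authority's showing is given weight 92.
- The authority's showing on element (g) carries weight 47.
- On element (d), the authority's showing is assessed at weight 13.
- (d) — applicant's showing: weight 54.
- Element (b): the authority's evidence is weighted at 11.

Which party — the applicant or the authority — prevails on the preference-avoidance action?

— Issue I —
At Stage I.1 the applicant must meet a substantially-more-likely showing (weight is at least 75): on (a) the weight is 75, which does reach 75, so (a) meets the standard.
  Stage I.1 carried; the burden shifts to the authority.
At Stage I.2 the authority must meet a scintilla of evidence (weight is at least 12): on (b) the weight is 11 (the applicant's 26 is given no effect), which does not reach 12, so (b) does not meet the standard.
  Not every element is met, so the authority fails to carry Stage I.2.
So the applicant prevails on this issue.
— Issue II —
Stage II.1 — burden on applicant; standard: a preponderance (weight is at least 54).
    (c): 61 ≥ 54 [met]
    (d): 54 (authority's 13 disregarded) ≥ 54 [met]
  All elements met. The applicant retains the burden for Stage II.2.
Stage II.2 — burden on applicant; standard: a preponderance (weight is at least 54).
    (e): 54 (authority's 92 disregarded) ≥ 54 [met]
    (f): 54 (authority's 63 disregarded) ≥ 54 [met]
  Stage II.2 is satisfied; the onus moves to the authority.
Stage II.3 — burden on authority; standard: a preponderance (weight is at least 54).
    (g): 47 < 54 [not met]
    (h): 54 (applicant's 91 disregarded) ≥ 54 [met]
  Not every element is met, so the authority fails to carry Stage II.3.
The analysis ends at Stage II.3; the applicant prevails on this issue.
— Issue III —
Stage III.1 — burden on applicant; standard: a more-likely-than-not showing (weight is at least 49).
    (i): 49 ≥ 49 [met]
  Stage III.1 carried; the burden shifts to the authority.
Stage III.2 — burden on authority; standard: a more-likely-than-not showing (weight is at least 49).
    (j): 48 < 49 [not met]
    (k): 41 < 49 [not met]
  Not every element is met, so the authority fails to carry Stage III.2.
So the applicant prevails on this issue.
Per-issue: Issue I → applicant; Issue II → applicant; Issue III → applicant. The applicant must prevail on every issue; overall, the applicant prevails.

applicant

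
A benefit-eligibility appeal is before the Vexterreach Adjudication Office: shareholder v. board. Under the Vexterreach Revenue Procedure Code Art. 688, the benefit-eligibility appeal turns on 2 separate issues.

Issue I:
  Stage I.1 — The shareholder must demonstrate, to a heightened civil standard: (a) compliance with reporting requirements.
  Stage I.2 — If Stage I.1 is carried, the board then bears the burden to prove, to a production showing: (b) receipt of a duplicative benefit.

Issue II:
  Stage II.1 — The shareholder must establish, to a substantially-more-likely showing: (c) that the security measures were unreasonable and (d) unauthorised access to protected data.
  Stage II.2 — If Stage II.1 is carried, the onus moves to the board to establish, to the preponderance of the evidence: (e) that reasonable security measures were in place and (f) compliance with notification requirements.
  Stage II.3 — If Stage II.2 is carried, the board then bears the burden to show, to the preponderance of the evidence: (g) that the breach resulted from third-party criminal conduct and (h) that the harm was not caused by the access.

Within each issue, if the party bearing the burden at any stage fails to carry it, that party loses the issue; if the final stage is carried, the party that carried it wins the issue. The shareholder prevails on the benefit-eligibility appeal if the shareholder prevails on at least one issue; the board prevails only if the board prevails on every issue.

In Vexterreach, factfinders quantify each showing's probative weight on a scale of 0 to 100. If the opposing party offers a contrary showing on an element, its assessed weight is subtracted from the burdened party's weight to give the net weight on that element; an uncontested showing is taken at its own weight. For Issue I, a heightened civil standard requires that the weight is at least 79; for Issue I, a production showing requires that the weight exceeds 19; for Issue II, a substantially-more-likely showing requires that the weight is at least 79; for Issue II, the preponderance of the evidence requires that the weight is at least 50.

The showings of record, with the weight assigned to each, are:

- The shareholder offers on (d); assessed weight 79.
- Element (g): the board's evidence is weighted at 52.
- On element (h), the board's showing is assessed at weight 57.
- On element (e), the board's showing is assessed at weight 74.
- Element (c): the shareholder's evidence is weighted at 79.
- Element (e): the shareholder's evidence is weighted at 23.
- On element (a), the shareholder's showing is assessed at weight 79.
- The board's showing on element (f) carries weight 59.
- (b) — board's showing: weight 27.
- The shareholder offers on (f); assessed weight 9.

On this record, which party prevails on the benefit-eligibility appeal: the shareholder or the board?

— Issue I —
Stage I.1 (shareholder, a heightened civil standard, weight is at least 79): (a) 79 ≥ 79 — meets.
  Stage I.1 carried; the burden shifts to the board.
Stage I.2 (board, a production showing, weight exceeds 19): (b) 27 > 19 — meets.
  The board carries the last stage.
With every stage satisfied, the board prevails on this issue.
— Issue II —
At Stage II.1 the shareholder must meet a substantially-more-likely showing (weight is at least 79): on (c) the weight is 79, ≥ 79, so (c) meets the standard; on (d) the weight is 79, which does reach 79, so (d) meets the standard.
  All elements met. The burden passes to the board.
At Stage II.2 the board must meet the preponderance of the evidence (weight is at least 50): on (e) the weight is 74 less the opposing 23 gives net 51, which does reach 50, so (e) meets the standard; on (f) the weight is 59 less the opposing 9 gives net 50, ≥ 50, so (f) meets the standard.
  All elements met. The board retains the burden for Stage II.3.
At Stage II.3 the board must meet the preponderance of the evidence (weight is at least 50): on (g) the weight is 52, ≥ 50, so (g) meets the standard; on (h) the weight is 57, ≥ 50, so (h) meets the standard.
  Stage II.3 carried; the final stage is satisfied.
With every stage satisfied, the board prevails on this issue.
Per-issue: Issue I → board; Issue II → board. The shareholder must prevail on at least one issue; overall, the board prevails.

board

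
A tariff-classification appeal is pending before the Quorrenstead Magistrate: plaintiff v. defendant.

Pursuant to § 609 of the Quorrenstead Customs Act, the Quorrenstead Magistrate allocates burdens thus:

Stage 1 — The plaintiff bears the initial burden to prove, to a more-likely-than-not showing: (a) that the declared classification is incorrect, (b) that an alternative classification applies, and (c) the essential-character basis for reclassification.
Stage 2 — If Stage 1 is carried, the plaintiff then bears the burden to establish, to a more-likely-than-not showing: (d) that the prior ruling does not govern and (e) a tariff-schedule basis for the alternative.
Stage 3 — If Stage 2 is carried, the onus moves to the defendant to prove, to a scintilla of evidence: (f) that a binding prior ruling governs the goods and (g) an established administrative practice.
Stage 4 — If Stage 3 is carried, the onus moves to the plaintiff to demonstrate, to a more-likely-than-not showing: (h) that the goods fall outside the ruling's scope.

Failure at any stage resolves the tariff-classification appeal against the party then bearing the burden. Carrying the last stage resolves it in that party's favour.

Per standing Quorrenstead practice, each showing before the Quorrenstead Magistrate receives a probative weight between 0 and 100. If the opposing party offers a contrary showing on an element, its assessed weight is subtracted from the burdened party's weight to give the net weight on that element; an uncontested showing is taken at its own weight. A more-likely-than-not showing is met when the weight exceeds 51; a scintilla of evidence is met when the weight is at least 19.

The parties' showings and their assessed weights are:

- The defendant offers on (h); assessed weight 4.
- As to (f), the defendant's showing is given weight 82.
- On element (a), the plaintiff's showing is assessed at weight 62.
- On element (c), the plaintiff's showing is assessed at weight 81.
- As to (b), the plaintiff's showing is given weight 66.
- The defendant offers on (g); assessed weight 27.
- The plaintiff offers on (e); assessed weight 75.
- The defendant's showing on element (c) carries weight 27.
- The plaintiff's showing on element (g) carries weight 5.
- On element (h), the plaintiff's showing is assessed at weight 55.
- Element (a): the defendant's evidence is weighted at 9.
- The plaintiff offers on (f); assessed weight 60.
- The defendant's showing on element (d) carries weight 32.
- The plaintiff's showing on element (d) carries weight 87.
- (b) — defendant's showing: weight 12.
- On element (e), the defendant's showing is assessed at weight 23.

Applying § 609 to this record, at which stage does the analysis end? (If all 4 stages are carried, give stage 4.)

Stage 1 — burden on plaintiff; standard: a more-likely-than-not showing (weight exceeds 51).
    (a): 62 − 9 = 53 > 51 [met]
    (b): 66 − 12 = 54 > 51 [met]
    (c): 81 − 27 = 54 > 51 [met]
  All elements met. The plaintiff retains the burden for Stage 2.
Stage 2 — burden on plaintiff; standard: a more-likely-than-not showing (weight exceeds 51).
    (d): 87 − 32 = 55 > 51 [met]
    (e): 75 − 23 = 52 > 51 [met]
  Stage 2 carried; the burden shifts to the defendant.
Stage 3 — burden on defendant; standard: a scintilla of evidence (weight is at least 19).
    (f): 82 − 60 = 22 ≥ 19 [met]
    (g): 27 − 5 = 22 ≥ 19 [met]
  All elements met. The burden passes to the plaintiff.
Stage 4 — burden on plaintiff; standard: a more-likely-than-not showing (weight exceeds 51).
    (h): 55 − 4 = 51 ≤ 51 [not met]
  Stage 4 not carried; the plaintiff fails its burden.
The analysis ends at Stage 4; the defendant prevails.

stage 4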